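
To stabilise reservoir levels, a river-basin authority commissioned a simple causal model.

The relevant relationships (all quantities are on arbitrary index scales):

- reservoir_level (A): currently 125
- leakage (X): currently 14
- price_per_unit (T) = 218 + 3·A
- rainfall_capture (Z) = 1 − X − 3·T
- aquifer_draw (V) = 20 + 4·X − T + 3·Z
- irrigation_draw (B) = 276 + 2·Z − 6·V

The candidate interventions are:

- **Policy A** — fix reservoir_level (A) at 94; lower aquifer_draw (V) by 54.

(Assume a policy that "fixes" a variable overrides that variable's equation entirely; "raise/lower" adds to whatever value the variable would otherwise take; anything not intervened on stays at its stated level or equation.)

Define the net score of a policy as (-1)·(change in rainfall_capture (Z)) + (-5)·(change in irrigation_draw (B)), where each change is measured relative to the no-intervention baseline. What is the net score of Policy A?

Baseline:
  A = 125
  X = 14
  T = 218 + 3·125 = 593
  Z = 1 − 14 − 3·593 = -1792
  V = 20 + 4·14 − 593 + 3·(-1792) = -5893
  B = 276 + 2·(-1792) − 6·(-5893) = 32050
Policy A (A := 94, V − 54):
  A = 94
  X = 14
  T = 218 + 3·94 = 500
  Z = 1 − 14 − 3·500 = -1513
  V = 20 + 4·14 − 500 + 3·(-1513) (−54 from intervention) = -5017
  B = 276 + 2·(-1513) − 6·(-5017) = 27352
ΔZ = -1513 − (-1792) = 279; ΔB = 27352 − 32050 = -4698
Score = (-1)·279 + (-5)·(-4698) = 23211

23211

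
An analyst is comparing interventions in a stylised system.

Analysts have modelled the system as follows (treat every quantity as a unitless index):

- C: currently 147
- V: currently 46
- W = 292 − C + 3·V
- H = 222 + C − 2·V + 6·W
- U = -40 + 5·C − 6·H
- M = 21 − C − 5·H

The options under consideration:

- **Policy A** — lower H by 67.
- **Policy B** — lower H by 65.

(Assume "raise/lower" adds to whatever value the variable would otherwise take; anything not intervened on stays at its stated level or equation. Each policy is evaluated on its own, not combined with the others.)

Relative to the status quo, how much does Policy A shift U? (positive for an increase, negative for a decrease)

402

Baseline:
  C = 147
  V = 46
  W = 292 − 147 + 3·46 = 283
  H = 222 + 147 − 2·46 + 6·283 = 1975
  U = -40 + 5·147 − 6·1975 = -11155
Policy A (H − 67):
  C = 147
  V = 46
  W = 292 − 147 + 3·46 = 283
  H = 222 + 147 − 2·46 + 6·283 (−67 from intervention) = 1908
  U = -40 + 5·147 − 6·1908 = -10753
Change in U: -10753 − (-11155) = 402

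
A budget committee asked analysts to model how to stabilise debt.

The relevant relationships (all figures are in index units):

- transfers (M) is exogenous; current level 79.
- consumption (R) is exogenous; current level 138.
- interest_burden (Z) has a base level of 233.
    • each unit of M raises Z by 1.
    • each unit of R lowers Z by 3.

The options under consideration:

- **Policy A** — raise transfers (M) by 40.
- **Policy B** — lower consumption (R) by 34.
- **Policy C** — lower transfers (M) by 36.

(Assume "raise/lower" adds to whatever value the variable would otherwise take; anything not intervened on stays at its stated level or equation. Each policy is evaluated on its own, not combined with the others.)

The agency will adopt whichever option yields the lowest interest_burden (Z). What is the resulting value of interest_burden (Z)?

-138

Policy A (M + 40):
  M = 79 + 40 = 119
  R = 138
  Z = 233 + 119 − 3·138 = -62
Policy B (R − 34):
  M = 79
  R = 138 − 34 = 104
  Z = 233 + 79 − 3·104 = 0
Policy C (M − 36):
  M = 79 − 36 = 43
  R = 138
  Z = 233 + 43 − 3·138 = -138
Comparing — Policy A: Z=-62, Policy B: Z=0, Policy C: Z=-138. Lowest is -138 (Policy C).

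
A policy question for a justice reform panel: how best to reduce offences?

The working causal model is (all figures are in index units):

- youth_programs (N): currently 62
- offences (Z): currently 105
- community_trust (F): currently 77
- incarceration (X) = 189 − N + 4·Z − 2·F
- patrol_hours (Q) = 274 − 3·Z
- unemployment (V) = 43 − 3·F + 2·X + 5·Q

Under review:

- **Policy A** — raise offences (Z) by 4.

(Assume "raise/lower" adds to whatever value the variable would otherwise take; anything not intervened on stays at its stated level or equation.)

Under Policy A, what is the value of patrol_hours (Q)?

Policy A (Z + 4):
  Z = 105 + 4 = 109
  Q = 274 − 3·109 = -53

-53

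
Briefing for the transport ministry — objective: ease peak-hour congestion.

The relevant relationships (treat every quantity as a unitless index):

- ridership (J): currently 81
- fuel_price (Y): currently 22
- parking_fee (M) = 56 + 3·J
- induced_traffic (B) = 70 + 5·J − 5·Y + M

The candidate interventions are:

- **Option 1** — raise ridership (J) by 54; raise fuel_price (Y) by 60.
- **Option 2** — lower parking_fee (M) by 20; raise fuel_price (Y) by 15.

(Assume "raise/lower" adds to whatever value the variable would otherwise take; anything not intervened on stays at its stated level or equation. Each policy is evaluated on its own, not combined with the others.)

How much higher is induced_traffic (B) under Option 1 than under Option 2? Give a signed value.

227

Option 1 (J + 54, Y + 60):
  J = 81 + 54 = 135
  Y = 22 + 60 = 82
  M = 56 + 3·135 = 461
  B = 70 + 5·135 − 5·82 + 461 = 796
Option 2 (M − 20, Y + 15):
  J = 81
  Y = 22 + 15 = 37
  M = 56 + 3·81 (−20 from intervention) = 279
  B = 70 + 5·81 − 5·37 + 279 = 569
B: 796 − 569 = 227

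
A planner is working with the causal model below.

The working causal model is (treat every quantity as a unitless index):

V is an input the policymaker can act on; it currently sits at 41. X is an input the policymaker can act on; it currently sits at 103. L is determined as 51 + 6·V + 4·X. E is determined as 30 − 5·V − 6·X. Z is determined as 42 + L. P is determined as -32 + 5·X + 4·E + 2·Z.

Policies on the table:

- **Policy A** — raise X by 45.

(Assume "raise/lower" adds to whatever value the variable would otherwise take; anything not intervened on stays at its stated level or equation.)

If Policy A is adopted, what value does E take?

Policy A (X + 45):
  V = 41
  X = 103 + 45 = 148
  E = 30 − 5·41 − 6·148 = -1063

-1063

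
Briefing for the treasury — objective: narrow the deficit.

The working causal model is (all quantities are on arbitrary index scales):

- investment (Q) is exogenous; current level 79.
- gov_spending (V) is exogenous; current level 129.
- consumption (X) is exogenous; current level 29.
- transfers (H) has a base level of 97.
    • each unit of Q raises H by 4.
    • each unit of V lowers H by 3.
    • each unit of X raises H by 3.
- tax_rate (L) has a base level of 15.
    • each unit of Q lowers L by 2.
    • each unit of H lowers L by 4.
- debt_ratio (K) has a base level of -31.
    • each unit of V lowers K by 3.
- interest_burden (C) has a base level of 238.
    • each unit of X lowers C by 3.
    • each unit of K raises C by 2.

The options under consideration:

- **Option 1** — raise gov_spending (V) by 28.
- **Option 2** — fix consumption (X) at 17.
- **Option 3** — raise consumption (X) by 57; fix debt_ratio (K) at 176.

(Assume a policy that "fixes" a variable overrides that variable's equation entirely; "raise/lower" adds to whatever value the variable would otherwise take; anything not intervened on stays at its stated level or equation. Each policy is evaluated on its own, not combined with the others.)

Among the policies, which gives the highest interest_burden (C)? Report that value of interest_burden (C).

332

Option 1 (V + 28):
  V = 129 + 28 = 157
  X = 29
  K = -31 − 3·157 = -502
  C = 238 − 3·29 + 2·(-502) = -853
Option 2 (X := 17):
  V = 129
  X = 17
  K = -31 − 3·129 = -418
  C = 238 − 3·17 + 2·(-418) = -649
Option 3 (X + 57, K := 176):
  V = 129
  X = 29 + 57 = 86
  K = 176
  C = 238 − 3·86 + 2·176 = 332
Comparing — Option 1: C=-853, Option 2: C=-649, Option 3: C=332. Highest is 332 (Option 3).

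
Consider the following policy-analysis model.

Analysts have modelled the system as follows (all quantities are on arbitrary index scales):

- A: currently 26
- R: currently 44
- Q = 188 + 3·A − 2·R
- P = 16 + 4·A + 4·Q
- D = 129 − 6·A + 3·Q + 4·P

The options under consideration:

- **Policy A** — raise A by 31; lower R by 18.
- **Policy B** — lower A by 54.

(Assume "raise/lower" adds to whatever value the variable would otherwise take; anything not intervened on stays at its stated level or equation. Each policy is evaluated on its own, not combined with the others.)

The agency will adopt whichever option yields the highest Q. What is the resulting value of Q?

Policy A (A + 31, R − 18):
  A = 26 + 31 = 57
  R = 44 − 18 = 26
  Q = 188 + 3·57 − 2·26 = 307
Policy B (A − 54):
  A = 26 − 54 = -28
  R = 44
  Q = 188 + 3·(-28) − 2·44 = 16
Comparing — Policy A: Q=307, Policy B: Q=16. Highest is 307 (Policy A).

307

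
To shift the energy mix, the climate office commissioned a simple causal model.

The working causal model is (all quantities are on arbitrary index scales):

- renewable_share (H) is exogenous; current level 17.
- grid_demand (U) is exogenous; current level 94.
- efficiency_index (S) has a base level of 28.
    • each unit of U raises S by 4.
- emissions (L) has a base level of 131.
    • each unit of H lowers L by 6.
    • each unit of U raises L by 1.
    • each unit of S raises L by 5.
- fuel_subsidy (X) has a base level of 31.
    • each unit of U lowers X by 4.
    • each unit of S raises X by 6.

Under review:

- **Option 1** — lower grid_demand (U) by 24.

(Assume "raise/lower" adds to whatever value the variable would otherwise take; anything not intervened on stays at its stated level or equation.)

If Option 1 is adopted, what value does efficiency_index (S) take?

308

Option 1 (U − 24):
  U = 94 − 24 = 70
  S = 28 + 4·70 = 308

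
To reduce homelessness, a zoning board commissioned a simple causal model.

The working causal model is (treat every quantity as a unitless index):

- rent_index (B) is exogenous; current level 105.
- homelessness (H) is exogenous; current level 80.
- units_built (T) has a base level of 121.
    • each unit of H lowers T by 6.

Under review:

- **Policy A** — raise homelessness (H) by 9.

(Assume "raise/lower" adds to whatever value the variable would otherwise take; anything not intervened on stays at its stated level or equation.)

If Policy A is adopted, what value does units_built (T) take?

Policy A (H + 9):
  H = 80 + 9 = 89
  T = 121 − 6·89 = -413

-413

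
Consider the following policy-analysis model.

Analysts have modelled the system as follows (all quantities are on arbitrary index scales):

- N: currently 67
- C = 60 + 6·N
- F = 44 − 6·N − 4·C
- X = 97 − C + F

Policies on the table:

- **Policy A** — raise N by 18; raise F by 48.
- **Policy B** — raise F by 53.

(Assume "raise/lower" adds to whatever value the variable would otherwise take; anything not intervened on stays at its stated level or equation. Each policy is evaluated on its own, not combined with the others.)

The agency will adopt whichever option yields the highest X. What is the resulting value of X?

Policy A (N + 18, F + 48):
  N = 67 + 18 = 85
  C = 60 + 6·85 = 570
  F = 44 − 6·85 − 4·570 (+48 from intervention) = -2698
  X = 97 − 570 + (-2698) = -3171
Policy B (F + 53):
  N = 67
  C = 60 + 6·67 = 462
  F = 44 − 6·67 − 4·462 (+53 from intervention) = -2153
  X = 97 − 462 + (-2153) = -2518
Comparing — Policy A: X=-3171, Policy B: X=-2518. Highest is -2518 (Policy B).

-2518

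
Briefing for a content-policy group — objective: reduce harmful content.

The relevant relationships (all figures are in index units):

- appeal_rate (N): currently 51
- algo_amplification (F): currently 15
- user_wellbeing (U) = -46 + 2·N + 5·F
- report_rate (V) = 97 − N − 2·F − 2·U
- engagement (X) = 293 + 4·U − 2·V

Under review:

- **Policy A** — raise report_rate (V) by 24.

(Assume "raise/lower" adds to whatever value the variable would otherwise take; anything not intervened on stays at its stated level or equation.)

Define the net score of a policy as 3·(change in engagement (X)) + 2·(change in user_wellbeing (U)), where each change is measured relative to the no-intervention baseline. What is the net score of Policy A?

Baseline:
  N = 51
  F = 15
  U = -46 + 2·51 + 5·15 = 131
  V = 97 − 51 − 2·15 − 2·131 = -246
  X = 293 + 4·131 − 2·(-246) = 1309
Policy A (V + 24):
  N = 51
  F = 15
  U = -46 + 2·51 + 5·15 = 131
  V = 97 − 51 − 2·15 − 2·131 (+24 from intervention) = -222
  X = 293 + 4·131 − 2·(-222) = 1261
ΔX = 1261 − 1309 = -48; ΔU = 131 − 131 = 0
Score = 3·(-48) + 2·0 = -144

-144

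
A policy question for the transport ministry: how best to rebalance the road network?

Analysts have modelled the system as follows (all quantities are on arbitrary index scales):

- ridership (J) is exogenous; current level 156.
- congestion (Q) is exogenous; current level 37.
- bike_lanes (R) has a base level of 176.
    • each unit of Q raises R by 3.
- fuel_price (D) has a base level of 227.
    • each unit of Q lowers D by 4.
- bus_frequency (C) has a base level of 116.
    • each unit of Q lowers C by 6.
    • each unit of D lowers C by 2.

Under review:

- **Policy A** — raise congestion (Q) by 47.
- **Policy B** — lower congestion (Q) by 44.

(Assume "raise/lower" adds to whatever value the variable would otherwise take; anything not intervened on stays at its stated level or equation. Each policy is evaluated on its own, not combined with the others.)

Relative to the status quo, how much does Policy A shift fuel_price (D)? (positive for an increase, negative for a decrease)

Baseline:
  Q = 37
  D = 227 − 4·37 = 79
Policy A (Q + 47):
  Q = 37 + 47 = 84
  D = 227 − 4·84 = -109
Change in D: -109 − 79 = -188

-188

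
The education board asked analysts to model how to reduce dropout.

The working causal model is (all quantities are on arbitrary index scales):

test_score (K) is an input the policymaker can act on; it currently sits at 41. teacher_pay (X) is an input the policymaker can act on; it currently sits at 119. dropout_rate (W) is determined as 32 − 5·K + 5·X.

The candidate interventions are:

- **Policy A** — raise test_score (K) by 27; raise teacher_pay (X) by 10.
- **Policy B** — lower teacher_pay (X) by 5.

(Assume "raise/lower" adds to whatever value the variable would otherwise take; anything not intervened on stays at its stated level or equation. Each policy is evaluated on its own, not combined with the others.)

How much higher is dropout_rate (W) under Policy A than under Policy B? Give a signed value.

-60

Policy A (K + 27, X + 10):
  K = 41 + 27 = 68
  X = 119 + 10 = 129
  W = 32 − 5·68 + 5·129 = 337
Policy B (X − 5):
  K = 41
  X = 119 − 5 = 114
  W = 32 − 5·41 + 5·114 = 397
W: 337 − 397 = -60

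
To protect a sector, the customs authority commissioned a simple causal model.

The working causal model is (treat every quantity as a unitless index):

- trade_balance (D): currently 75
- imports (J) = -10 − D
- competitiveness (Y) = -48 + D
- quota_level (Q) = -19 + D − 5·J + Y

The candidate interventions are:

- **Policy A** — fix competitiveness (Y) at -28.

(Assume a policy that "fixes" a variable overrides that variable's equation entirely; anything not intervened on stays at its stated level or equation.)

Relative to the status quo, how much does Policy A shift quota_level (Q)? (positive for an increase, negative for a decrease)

Baseline:
  D = 75
  J = -10 − 75 = -85
  Y = -48 + 75 = 27
  Q = -19 + 75 − 5·(-85) + 27 = 508
Policy A (Y := -28):
  D = 75
  J = -10 − 75 = -85
  Y = -28
  Q = -19 + 75 − 5·(-85) + (-28) = 453
Change in Q: 453 − 508 = -55

-55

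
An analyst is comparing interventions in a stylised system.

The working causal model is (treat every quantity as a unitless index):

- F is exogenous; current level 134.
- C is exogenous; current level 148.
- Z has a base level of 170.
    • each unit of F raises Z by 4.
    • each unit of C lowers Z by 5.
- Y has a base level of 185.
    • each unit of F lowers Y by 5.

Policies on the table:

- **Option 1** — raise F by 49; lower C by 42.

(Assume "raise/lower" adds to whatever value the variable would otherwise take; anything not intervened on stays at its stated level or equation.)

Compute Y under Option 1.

Option 1 (F + 49, C − 42):
  F = 134 + 49 = 183
  Y = 185 − 5·183 = -730

-730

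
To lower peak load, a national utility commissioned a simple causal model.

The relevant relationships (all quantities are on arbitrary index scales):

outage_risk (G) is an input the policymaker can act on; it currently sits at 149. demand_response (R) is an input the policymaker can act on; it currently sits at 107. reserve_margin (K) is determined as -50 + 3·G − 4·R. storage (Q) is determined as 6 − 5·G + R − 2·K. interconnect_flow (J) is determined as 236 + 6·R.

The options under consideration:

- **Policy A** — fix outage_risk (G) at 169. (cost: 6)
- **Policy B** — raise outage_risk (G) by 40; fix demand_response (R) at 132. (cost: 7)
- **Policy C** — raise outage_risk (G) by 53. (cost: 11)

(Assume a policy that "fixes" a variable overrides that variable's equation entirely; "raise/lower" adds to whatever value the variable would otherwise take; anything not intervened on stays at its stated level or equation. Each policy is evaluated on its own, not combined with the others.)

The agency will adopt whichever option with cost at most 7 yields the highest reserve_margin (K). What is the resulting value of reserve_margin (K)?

Policy A (G := 169):
  G = 169
  R = 107
  K = -50 + 3·169 − 4·107 = 29
Policy B (G + 40, R := 132):
  G = 149 + 40 = 189
  R = 132
  K = -50 + 3·189 − 4·132 = -11
Comparing — Policy A: K=29, Policy B: K=-11. Highest is 29 (Policy A).

29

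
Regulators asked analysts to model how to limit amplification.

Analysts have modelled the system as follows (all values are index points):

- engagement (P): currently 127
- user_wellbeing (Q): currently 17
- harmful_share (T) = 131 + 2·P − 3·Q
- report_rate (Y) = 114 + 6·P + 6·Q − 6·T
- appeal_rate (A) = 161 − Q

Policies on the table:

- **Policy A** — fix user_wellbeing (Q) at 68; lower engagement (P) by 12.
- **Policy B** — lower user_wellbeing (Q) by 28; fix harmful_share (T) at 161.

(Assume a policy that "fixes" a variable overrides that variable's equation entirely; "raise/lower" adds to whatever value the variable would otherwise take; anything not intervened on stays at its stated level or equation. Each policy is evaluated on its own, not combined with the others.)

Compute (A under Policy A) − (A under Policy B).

-79

Policy A (Q := 68, P − 12):
  Q = 68
  A = 161 − 68 = 93
Policy B (Q − 28, T := 161):
  Q = 17 − 28 = -11
  A = 161 − (-11) = 172
A: 93 − 172 = -79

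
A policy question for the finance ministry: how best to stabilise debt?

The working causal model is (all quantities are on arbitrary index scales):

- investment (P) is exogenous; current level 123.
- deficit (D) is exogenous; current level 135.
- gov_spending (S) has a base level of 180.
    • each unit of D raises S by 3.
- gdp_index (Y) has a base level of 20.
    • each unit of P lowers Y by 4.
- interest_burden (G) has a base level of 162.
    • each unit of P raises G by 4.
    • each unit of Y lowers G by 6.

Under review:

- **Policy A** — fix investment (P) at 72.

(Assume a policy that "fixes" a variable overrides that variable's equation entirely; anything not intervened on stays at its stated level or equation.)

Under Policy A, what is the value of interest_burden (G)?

2058

Policy A (P := 72):
  P = 72
  Y = 20 − 4·72 = -268
  G = 162 + 4·72 − 6·(-268) = 2058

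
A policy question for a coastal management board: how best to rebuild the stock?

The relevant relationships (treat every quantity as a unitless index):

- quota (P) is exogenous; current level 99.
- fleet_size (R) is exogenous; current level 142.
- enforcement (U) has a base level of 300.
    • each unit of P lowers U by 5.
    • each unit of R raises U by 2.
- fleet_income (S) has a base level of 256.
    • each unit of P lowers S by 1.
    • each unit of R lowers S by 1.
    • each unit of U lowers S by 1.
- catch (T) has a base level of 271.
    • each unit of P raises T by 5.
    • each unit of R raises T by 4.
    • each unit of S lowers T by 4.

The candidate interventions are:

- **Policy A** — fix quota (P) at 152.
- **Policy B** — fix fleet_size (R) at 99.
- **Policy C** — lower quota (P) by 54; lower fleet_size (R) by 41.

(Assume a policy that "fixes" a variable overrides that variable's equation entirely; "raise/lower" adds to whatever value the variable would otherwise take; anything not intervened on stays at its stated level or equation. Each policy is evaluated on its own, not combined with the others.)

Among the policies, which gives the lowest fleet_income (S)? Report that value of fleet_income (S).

-167

Policy A (P := 152):
  P = 152
  R = 142
  U = 300 − 5·152 + 2·142 = -176
  S = 256 − 152 − 142 − (-176) = 138
Policy B (R := 99):
  P = 99
  R = 99
  U = 300 − 5·99 + 2·99 = 3
  S = 256 − 99 − 99 − 3 = 55
Policy C (P − 54, R − 41):
  P = 99 − 54 = 45
  R = 142 − 41 = 101
  U = 300 − 5·45 + 2·101 = 277
  S = 256 − 45 − 101 − 277 = -167
Comparing — Policy A: S=138, Policy B: S=55, Policy C: S=-167. Lowest is -167 (Policy C).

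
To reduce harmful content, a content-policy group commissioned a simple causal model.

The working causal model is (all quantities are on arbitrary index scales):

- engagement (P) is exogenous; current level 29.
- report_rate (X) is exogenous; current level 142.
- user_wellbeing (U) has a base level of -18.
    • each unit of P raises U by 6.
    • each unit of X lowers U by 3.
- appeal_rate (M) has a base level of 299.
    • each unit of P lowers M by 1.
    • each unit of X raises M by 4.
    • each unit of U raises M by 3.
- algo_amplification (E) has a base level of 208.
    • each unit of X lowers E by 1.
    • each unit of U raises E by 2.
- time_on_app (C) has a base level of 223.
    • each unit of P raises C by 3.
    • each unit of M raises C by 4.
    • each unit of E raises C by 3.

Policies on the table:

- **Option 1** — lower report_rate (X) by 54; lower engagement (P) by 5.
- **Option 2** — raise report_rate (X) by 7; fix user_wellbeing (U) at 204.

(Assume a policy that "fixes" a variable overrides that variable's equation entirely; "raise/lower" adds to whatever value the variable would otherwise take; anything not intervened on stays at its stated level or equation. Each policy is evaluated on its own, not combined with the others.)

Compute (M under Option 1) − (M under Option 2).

Option 1 (X − 54, P − 5):
  P = 29 − 5 = 24
  X = 142 − 54 = 88
  U = -18 + 6·24 − 3·88 = -138
  M = 299 − 24 + 4·88 + 3·(-138) = 213
Option 2 (X + 7, U := 204):
  P = 29
  X = 142 + 7 = 149
  U = 204
  M = 299 − 29 + 4·149 + 3·204 = 1478
M: 213 − 1478 = -1265

-1265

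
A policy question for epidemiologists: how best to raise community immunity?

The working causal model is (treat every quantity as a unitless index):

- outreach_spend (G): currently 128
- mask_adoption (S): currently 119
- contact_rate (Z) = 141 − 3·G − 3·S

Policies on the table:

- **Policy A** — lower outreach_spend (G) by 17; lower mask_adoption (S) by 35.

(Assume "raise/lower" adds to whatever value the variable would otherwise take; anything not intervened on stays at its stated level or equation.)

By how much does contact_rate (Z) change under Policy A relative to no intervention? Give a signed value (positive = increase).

156

Baseline:
  G = 128
  S = 119
  Z = 141 − 3·128 − 3·119 = -600
Policy A (G − 17, S − 35):
  G = 128 − 17 = 111
  S = 119 − 35 = 84
  Z = 141 − 3·111 − 3·84 = -444
Change in Z: -444 − (-600) = 156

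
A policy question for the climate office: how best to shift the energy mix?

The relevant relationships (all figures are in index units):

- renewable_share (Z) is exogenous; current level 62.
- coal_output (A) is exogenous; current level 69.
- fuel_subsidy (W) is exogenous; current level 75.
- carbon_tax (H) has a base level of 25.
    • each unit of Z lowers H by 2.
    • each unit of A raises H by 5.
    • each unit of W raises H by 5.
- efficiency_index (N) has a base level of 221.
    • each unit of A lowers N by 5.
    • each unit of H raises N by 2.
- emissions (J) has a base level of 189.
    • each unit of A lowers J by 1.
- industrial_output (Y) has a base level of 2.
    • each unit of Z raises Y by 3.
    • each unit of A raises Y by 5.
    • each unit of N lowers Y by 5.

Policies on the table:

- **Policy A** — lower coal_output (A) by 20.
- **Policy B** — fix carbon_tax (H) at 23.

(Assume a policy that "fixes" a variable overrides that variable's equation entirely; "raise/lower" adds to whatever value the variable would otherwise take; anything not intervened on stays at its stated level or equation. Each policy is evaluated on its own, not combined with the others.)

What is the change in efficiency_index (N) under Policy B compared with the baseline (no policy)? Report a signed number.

-1196

Baseline:
  Z = 62
  A = 69
  W = 75
  H = 25 − 2·62 + 5·69 + 5·75 = 621
  N = 221 − 5·69 + 2·621 = 1118
Policy B (H := 23):
  Z = 62
  A = 69
  W = 75
  H = 23
  N = 221 − 5·69 + 2·23 = -78
Change in N: -78 − 1118 = -1196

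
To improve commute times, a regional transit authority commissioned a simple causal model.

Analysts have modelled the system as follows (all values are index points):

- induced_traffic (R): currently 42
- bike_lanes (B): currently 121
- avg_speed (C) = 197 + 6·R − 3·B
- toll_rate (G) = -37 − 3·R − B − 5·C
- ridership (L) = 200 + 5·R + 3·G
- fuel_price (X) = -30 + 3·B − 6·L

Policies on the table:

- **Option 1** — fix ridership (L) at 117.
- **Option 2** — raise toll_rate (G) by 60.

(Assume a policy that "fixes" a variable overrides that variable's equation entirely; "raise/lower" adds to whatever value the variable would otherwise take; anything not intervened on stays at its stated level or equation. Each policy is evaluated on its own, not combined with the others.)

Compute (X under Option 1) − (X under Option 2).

Option 1 (L := 117):
  R = 42
  B = 121
  C = 197 + 6·42 − 3·121 = 86
  G = -37 − 3·42 − 121 − 5·86 = -714
  L = 117
  X = -30 + 3·121 − 6·117 = -369
Option 2 (G + 60):
  R = 42
  B = 121
  C = 197 + 6·42 − 3·121 = 86
  G = -37 − 3·42 − 121 − 5·86 (+60 from intervention) = -654
  L = 200 + 5·42 + 3·(-654) = -1552
  X = -30 + 3·121 − 6·(-1552) = 9645
X: -369 − 9645 = -10014

-10014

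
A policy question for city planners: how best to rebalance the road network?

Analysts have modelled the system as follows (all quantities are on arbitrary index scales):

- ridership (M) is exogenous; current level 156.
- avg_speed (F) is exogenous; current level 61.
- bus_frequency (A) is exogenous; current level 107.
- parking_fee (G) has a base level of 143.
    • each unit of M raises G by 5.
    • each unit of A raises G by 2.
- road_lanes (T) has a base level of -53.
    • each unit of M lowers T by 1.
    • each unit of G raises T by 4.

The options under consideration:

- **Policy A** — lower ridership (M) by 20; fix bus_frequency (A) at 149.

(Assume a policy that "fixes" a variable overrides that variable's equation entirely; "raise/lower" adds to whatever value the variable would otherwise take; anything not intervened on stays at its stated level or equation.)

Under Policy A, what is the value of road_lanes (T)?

Policy A (M − 20, A := 149):
  M = 156 − 20 = 136
  A = 149
  G = 143 + 5·136 + 2·149 = 1121
  T = -53 − 136 + 4·1121 = 4295

4295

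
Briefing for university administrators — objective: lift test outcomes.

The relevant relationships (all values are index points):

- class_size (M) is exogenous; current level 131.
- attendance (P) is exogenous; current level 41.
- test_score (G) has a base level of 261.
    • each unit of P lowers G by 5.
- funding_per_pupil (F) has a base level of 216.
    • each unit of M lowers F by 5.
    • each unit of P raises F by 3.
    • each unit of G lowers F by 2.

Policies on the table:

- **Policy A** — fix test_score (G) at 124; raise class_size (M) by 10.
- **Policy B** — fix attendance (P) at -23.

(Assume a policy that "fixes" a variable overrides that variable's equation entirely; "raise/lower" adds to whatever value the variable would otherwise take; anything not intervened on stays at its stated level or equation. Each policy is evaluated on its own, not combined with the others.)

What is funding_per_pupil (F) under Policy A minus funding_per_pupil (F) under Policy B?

Policy A (G := 124, M + 10):
  M = 131 + 10 = 141
  P = 41
  G = 124
  F = 216 − 5·141 + 3·41 − 2·124 = -614
Policy B (P := -23):
  M = 131
  P = -23
  G = 261 − 5·(-23) = 376
  F = 216 − 5·131 + 3·(-23) − 2·376 = -1260
F: -614 − (-1260) = 646

646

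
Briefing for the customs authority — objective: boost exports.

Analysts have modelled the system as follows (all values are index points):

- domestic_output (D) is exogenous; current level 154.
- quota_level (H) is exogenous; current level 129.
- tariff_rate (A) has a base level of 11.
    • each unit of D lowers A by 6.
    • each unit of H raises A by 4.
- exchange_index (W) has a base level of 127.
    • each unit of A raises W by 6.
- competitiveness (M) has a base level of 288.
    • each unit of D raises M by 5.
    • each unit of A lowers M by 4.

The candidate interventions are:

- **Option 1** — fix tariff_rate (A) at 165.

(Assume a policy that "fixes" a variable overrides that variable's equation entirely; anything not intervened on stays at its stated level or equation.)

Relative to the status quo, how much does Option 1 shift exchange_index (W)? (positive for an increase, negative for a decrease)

Baseline:
  D = 154
  H = 129
  A = 11 − 6·154 + 4·129 = -397
  W = 127 + 6·(-397) = -2255
Option 1 (A := 165):
  D = 154
  H = 129
  A = 165
  W = 127 + 6·165 = 1117
Change in W: 1117 − (-2255) = 3372

3372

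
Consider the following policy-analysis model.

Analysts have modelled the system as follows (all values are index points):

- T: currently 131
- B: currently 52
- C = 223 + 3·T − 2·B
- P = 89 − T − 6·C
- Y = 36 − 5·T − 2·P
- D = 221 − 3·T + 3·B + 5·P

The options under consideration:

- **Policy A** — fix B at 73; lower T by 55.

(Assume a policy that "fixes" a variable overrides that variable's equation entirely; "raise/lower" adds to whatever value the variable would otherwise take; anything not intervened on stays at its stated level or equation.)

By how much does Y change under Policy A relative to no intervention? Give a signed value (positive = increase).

Baseline:
  T = 131
  B = 52
  C = 223 + 3·131 − 2·52 = 512
  P = 89 − 131 − 6·512 = -3114
  Y = 36 − 5·131 − 2·(-3114) = 5609
Policy A (B := 73, T − 55):
  T = 131 − 55 = 76
  B = 73
  C = 223 + 3·76 − 2·73 = 305
  P = 89 − 76 − 6·305 = -1817
  Y = 36 − 5·76 − 2·(-1817) = 3290
Change in Y: 3290 − 5609 = -2319

-2319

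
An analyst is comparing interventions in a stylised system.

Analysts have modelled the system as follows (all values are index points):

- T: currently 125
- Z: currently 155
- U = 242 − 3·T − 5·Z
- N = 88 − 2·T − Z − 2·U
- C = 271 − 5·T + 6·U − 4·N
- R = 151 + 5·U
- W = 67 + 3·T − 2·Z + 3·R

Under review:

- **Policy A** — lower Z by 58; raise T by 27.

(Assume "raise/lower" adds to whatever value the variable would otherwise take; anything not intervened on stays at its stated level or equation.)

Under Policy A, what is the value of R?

-3344

Policy A (Z − 58, T + 27):
  T = 125 + 27 = 152
  Z = 155 − 58 = 97
  U = 242 − 3·152 − 5·97 = -699
  R = 151 + 5·(-699) = -3344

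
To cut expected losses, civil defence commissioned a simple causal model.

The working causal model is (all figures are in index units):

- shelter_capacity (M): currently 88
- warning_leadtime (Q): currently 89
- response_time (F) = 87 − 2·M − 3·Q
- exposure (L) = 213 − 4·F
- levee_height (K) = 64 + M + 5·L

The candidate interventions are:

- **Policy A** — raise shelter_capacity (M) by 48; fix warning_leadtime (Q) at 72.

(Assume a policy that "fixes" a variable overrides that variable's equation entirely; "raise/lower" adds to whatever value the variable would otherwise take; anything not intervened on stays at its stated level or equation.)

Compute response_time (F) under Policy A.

-401

Policy A (M + 48, Q := 72):
  M = 88 + 48 = 136
  Q = 72
  F = 87 − 2·136 − 3·72 = -401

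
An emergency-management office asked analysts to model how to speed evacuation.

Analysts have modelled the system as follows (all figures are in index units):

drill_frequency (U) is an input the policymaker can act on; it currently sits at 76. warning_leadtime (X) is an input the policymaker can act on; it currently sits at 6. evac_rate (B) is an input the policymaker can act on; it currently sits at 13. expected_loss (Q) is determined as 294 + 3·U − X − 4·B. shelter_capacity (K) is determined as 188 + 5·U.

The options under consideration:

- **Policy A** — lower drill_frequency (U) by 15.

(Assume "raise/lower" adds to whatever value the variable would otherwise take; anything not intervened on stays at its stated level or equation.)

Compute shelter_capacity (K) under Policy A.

493

Policy A (U − 15):
  U = 76 − 15 = 61
  K = 188 + 5·61 = 493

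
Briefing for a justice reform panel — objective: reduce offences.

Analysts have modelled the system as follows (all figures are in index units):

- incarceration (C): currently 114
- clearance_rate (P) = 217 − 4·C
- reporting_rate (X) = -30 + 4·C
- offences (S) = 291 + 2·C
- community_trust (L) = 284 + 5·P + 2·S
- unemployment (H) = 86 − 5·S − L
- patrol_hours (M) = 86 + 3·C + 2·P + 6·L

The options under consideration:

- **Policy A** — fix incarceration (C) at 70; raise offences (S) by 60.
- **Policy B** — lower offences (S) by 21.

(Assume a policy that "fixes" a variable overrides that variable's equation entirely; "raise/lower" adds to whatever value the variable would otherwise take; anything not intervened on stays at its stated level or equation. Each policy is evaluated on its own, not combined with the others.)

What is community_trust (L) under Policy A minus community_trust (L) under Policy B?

866

Policy A (C := 70, S + 60):
  C = 70
  P = 217 − 4·70 = -63
  S = 291 + 2·70 (+60 from intervention) = 491
  L = 284 + 5·(-63) + 2·491 = 951
Policy B (S − 21):
  C = 114
  P = 217 − 4·114 = -239
  S = 291 + 2·114 (−21 from intervention) = 498
  L = 284 + 5·(-239) + 2·498 = 85
L: 951 − 85 = 866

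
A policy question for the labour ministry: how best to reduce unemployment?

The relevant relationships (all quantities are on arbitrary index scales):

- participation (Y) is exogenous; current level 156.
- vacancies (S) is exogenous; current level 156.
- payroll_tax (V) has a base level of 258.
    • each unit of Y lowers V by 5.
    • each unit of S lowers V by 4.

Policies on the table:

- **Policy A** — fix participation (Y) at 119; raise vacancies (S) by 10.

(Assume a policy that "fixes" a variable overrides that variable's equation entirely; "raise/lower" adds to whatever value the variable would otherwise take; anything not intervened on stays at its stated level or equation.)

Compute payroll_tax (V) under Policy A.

Policy A (Y := 119, S + 10):
  Y = 119
  S = 156 + 10 = 166
  V = 258 − 5·119 − 4·166 = -1001

-1001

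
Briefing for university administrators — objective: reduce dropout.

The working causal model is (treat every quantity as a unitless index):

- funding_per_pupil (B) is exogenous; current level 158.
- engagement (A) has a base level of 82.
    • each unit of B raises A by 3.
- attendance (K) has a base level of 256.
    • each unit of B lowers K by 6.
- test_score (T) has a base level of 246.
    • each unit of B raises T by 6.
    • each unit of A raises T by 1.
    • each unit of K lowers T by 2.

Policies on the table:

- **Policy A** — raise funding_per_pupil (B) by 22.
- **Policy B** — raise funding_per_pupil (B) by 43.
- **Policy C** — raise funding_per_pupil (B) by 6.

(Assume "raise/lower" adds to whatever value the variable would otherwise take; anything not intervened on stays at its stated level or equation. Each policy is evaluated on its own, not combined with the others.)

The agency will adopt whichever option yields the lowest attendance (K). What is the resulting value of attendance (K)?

Policy A (B + 22):
  B = 158 + 22 = 180
  K = 256 − 6·180 = -824
Policy B (B + 43):
  B = 158 + 43 = 201
  K = 256 − 6·201 = -950
Policy C (B + 6):
  B = 158 + 6 = 164
  K = 256 − 6·164 = -728
Comparing — Policy A: K=-824, Policy B: K=-950, Policy C: K=-728. Lowest is -950 (Policy B).

-950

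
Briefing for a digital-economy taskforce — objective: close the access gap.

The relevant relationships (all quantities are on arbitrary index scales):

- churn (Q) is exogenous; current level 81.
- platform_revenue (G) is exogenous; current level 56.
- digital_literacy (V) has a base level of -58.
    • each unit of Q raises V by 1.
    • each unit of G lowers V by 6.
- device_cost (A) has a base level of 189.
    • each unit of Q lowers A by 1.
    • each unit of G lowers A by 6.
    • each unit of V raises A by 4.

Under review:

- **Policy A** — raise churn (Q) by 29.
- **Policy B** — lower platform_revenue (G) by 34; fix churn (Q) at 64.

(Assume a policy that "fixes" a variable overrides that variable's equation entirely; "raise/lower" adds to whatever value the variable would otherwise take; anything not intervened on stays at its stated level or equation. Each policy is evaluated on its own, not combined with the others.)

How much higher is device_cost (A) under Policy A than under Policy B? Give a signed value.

-882

Policy A (Q + 29):
  Q = 81 + 29 = 110
  G = 56
  V = -58 + 110 − 6·56 = -284
  A = 189 − 110 − 6·56 + 4·(-284) = -1393
Policy B (G − 34, Q := 64):
  Q = 64
  G = 56 − 34 = 22
  V = -58 + 64 − 6·22 = -126
  A = 189 − 64 − 6·22 + 4·(-126) = -511
A: -1393 − (-511) = -882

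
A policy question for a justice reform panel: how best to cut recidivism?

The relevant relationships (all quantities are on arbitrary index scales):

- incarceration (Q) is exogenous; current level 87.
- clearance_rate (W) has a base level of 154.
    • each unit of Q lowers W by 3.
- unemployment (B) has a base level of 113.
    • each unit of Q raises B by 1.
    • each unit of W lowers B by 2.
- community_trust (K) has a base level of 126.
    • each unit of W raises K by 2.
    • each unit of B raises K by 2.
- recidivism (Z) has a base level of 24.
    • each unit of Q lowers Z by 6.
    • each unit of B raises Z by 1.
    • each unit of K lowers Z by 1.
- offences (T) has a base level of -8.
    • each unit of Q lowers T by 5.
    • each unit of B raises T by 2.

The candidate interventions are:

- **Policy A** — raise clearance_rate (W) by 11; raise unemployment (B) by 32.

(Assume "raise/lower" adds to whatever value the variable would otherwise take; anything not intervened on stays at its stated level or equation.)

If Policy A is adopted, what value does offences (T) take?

405

Policy A (W + 11, B + 32):
  Q = 87
  W = 154 − 3·87 (+11 from intervention) = -96
  B = 113 + 87 − 2·(-96) (+32 from intervention) = 424
  T = -8 − 5·87 + 2·424 = 405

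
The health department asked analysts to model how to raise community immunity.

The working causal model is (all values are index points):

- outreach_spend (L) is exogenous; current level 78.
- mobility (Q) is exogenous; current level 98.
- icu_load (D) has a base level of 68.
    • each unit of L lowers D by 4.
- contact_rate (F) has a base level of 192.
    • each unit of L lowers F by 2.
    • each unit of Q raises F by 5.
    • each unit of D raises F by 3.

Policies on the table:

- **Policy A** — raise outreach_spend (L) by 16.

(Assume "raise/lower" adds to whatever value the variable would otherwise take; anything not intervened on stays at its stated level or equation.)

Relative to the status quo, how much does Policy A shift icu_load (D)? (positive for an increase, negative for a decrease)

-64

Baseline:
  L = 78
  D = 68 − 4·78 = -244
Policy A (L + 16):
  L = 78 + 16 = 94
  D = 68 − 4·94 = -308
Change in D: -308 − (-244) = -64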